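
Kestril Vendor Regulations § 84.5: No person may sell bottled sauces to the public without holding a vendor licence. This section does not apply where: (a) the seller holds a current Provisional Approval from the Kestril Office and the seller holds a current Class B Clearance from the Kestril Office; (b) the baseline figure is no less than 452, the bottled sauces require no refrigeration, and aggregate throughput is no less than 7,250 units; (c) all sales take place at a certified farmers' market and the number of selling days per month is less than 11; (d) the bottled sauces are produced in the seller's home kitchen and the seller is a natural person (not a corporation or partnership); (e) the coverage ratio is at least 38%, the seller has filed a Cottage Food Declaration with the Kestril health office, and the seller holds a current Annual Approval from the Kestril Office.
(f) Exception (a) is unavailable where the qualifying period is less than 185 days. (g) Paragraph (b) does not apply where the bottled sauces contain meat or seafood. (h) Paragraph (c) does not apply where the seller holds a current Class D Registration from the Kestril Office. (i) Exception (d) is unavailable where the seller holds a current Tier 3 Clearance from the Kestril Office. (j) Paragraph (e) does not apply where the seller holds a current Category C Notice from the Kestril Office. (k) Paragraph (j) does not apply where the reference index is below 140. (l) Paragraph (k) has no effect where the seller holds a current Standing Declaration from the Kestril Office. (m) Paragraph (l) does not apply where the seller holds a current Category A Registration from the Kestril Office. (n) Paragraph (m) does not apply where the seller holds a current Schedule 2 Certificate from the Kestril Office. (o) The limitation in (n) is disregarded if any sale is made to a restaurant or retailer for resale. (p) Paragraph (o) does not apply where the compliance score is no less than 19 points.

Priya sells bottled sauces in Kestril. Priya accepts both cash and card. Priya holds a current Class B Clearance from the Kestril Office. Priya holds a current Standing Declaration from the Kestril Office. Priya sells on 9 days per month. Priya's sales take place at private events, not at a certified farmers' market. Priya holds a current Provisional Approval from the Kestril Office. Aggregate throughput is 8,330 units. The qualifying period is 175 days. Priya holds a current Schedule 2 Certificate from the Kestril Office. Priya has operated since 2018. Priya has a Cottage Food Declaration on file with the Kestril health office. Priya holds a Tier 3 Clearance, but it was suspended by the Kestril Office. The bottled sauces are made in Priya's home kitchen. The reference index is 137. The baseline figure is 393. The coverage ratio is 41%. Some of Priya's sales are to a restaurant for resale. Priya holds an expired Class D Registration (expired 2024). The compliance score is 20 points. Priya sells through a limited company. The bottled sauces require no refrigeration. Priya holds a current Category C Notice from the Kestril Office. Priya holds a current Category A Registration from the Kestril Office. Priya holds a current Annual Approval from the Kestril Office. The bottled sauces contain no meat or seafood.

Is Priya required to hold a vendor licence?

Yes — Priya must hold a vendor licence.

Exception (a): a current Provisional Approval is held; a current Class B Clearance is held — every condition holds. However, paragraph (f) must be considered: (f) is triggered — the qualifying period is 175 days, less than the 185 days limit. (a) is therefore removed.
Exception (b) fails — the baseline figure is 393, short of 452.
Exception (c) does not apply: sales are at private events, not a certified farmers' market.
Exception (d) requires that the seller is a natural person (not a corporation or partnership); but the seller operates through a limited company, so (d) is unavailable.
Exception (e) is satisfied on its face — the coverage ratio is 41%, meeting the 38% threshold; a Cottage Food Declaration is on file; a current Annual Approval is held. But: (j) operates against (e): a current Category C Notice is held. (k) would limit (j) — the reference index is 137, below the 140 limit — but (l) sets (k) aside: (l) applies — a current Standing Declaration is held. (m) applies (a current Category A Registration is held), but is displaced by (n): (n) is engaged — a current Schedule 2 Certificate is held. (o) is triggered (some sales are to a restaurant for resale), but yields to (p): (p) is engaged — the compliance score is 20 points, meeting the 19 points threshold. (e) is therefore removed.
No exception applies. The general rule governs.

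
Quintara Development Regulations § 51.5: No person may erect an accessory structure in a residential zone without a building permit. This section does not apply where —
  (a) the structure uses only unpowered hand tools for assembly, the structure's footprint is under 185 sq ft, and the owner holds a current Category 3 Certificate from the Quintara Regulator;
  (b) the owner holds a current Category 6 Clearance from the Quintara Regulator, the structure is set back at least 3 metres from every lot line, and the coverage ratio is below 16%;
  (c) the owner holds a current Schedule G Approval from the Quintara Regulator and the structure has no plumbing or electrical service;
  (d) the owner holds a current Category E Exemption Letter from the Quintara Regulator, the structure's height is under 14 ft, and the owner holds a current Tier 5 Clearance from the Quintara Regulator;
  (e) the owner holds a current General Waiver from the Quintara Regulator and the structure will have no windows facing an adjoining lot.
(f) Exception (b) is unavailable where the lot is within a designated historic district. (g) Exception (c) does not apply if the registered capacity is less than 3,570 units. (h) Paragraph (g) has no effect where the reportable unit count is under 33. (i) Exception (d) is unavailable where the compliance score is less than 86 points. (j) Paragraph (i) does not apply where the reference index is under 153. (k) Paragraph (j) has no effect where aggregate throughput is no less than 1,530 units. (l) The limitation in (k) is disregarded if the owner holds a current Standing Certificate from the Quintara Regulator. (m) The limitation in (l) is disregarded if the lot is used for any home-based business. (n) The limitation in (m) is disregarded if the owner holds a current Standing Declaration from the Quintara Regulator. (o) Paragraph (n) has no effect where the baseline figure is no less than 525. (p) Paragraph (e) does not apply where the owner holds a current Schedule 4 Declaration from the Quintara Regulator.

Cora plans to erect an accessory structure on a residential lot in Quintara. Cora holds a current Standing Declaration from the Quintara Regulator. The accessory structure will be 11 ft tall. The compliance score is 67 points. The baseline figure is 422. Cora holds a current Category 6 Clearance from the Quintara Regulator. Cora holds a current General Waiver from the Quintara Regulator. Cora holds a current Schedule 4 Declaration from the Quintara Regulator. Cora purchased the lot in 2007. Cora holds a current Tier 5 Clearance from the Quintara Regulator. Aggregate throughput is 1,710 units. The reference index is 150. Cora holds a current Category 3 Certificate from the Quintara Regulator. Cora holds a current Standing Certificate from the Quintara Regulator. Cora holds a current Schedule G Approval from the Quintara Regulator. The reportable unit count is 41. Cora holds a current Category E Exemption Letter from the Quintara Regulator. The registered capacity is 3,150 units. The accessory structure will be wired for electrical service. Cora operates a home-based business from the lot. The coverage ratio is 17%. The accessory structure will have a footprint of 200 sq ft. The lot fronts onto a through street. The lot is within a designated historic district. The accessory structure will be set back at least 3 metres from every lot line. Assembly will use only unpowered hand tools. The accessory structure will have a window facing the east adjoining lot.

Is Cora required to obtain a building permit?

No — exception (d) applies; Cora does not need a building permit.

Exception (a) does not apply: the structure's footprint is 200 sq ft, not under 185 sq ft.
Exception (b) requires that the coverage ratio is below 16%; but the coverage ratio is 17%, not below 16%, so (b) is unavailable.
Exception (c) fails — electrical service is planned.
Exception (d) is satisfied on its face — a current Category E Exemption Letter is held; the structure's height is 11 ft, under the 14 ft limit; a current Tier 5 Clearance is held. Considering the limiting provisions: (i) would limit (d) — the compliance score is 67 points, less than the 86 points limit — but (j) sets (i) aside: (j) operates against (i): the reference index is 150, under the 153 limit. (k) applies (aggregate throughput is 1,710 units, meeting the 1,530 units threshold), but is itself disapplied by (l): (l) operates against (k): a current Standing Certificate is held. (m) would limit (l) — a home-based business operates on the lot — but (n) sets (m) aside: (n) operates against (m): a current Standing Declaration is held. (o), which would lift (n), is not triggered — the baseline figure is 422, short of 525. So (d) applies.
Exception (e) requires that the structure will have no windows facing an adjoining lot; but a window faces an adjoining lot, so (e) is unavailable.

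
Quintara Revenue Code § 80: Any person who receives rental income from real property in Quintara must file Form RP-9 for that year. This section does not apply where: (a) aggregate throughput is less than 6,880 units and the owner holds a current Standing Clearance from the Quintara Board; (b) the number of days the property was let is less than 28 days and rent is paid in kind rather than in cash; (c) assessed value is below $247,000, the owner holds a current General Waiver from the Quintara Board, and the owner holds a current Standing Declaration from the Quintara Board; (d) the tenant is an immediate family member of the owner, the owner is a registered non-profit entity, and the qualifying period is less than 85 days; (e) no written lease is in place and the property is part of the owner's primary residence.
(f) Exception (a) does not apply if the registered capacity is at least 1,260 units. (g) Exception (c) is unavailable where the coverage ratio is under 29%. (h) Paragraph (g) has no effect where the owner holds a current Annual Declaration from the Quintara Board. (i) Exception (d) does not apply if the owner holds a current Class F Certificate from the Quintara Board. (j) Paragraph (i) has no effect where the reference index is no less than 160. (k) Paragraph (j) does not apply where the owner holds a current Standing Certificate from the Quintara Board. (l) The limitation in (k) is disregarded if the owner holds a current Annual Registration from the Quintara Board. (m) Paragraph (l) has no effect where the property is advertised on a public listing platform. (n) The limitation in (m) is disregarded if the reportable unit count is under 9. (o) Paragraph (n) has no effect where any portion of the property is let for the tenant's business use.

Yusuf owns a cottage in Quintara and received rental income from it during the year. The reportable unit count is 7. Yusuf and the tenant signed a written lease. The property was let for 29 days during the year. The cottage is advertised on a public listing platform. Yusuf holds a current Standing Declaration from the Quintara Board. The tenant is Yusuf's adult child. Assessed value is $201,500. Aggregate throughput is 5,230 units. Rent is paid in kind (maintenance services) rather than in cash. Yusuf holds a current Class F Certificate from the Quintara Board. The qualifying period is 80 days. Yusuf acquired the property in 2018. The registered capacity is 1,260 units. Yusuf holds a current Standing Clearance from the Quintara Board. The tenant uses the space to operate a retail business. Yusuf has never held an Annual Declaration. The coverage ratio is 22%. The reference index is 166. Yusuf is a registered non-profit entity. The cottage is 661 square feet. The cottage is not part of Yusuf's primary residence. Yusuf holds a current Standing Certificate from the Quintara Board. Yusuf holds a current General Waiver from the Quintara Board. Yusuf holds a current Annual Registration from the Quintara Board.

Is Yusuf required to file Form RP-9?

Exception (a)'s conditions are all satisfied: aggregate throughput is 5,230 units, less than the 6,880 units limit; a current Standing Clearance is held. However, paragraph (f) must be considered: (f) operates against (a): the registered capacity is 1,260 units, meeting the 1,260 units threshold. Exception (a) does not apply.
Exception (b) does not apply: the number of days the property was let is 29 days, not less than 28 days.
Exception (c)'s conditions are all satisfied: assessed value is $201,500, below the $247,000 limit; a current General Waiver is held; a current Standing Declaration is held. But: (g) operates against (c): the coverage ratio is 22%, under the 29% limit. (h) is not triggered (the Annual Declaration is not current), so (g) stands. (c) is therefore removed.
All of (d)'s requirements are met (the tenant is an immediate family member; Yusuf is a registered non-profit; the qualifying period is 80 days, less than the 85 days limit). However, paragraphs (i)–(o) must be considered: (i) operates against (d): a current Class F Certificate is held. (j) would limit (i) — the reference index is 166, meeting the 160 threshold — but (k) sets (j) aside: (k) is triggered — a current Standing Certificate is held. (l) is triggered (a current Annual Registration is held), but yields to (m): (m) applies — the property is publicly advertised. (n) would limit (m) — the reportable unit count is 7, under the 9 limit — but (o) sets (n) aside: (o) operates against (n): the space is let for business use. Exception (d) does not apply.
Exception (e) fails — a written lease is in place.
No exception is made out. Yusuf falls within the general rule.

Yes — Yusuf must file Form RP-9.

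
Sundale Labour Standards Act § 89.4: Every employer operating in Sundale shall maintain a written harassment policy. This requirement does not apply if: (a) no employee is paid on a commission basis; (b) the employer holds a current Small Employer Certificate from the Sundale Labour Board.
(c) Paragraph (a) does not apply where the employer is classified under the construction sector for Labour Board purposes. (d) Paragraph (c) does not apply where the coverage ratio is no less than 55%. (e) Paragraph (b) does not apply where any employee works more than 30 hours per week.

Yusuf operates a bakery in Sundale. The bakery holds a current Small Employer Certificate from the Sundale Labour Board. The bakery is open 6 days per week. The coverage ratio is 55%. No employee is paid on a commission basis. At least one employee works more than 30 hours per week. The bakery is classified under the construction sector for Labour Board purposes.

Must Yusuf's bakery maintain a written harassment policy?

All of (a)'s requirements are met (no employee is paid on commission). Under paragraphs (c)–(d): (c) would limit (a) — the bakery is classified under the construction sector — but (d) sets (c) aside: (d) operates against (c): the coverage ratio is 55%, meeting the 55% threshold. (a) remains available.
Exception (b) is satisfied on its face — a current Small Employer Certificate is held. However, paragraph (e) must be considered: (e) operates — at least one employee exceeds 30 hours/week. Exception (b) does not apply.

No — exception (a) applies; Yusuf's bakery is not required to maintain a written harassment policy.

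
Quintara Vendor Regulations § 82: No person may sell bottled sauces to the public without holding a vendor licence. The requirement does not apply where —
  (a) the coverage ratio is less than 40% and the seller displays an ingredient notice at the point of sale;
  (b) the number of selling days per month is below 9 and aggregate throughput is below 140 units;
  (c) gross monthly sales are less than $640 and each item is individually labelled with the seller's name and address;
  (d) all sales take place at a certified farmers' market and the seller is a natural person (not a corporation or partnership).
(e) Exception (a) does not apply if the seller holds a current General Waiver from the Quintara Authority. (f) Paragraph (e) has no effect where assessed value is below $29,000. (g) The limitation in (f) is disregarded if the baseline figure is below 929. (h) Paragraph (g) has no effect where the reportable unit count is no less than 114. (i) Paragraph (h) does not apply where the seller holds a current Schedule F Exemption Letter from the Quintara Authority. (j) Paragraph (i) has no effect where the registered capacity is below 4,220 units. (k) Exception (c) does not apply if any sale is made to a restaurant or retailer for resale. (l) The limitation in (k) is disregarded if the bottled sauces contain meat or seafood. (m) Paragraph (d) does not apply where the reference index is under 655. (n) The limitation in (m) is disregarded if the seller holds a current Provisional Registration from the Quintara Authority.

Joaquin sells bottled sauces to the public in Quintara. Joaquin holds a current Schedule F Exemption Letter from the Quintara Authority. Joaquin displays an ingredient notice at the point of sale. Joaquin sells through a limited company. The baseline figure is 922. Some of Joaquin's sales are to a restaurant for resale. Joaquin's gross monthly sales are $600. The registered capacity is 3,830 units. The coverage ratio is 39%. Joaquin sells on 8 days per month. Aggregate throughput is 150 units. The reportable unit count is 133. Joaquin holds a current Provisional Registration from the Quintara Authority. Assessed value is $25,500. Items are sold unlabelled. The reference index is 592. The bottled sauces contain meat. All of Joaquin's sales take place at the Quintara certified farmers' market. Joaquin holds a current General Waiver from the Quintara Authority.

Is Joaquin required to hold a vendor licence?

No — exception (a) applies; Joaquin is not required to hold a vendor licence.

Exception (a) is satisfied on its face — the coverage ratio is 39%, less than the 40% limit; an ingredient notice is displayed. Under paragraphs (e)–(j): (e) would limit (a) — a current General Waiver is held — but (f) sets (e) aside: (f) operates — assessed value is $25,500, below the $29,000 limit. (g) would limit (f) — the baseline figure is 922, below the 929 limit — but (h) sets (g) aside: (h) operates against (g): the reportable unit count is 133, meeting the 114 threshold. (i) is triggered (a current Schedule F Exemption Letter is held), but is displaced by (j): (j) is engaged — the registered capacity is 3,830 units, below the 4,220 units limit. (a) remains available.
Exception (b) requires that aggregate throughput is below 140 units; but aggregate throughput is 150 units, not below 140 units, so (b) is unavailable.
Exception (c) does not apply: items are sold unlabelled.
Exception (d) requires that the seller is a natural person (not a corporation or partnership); but the seller operates through a limited company, so (d) is unavailable.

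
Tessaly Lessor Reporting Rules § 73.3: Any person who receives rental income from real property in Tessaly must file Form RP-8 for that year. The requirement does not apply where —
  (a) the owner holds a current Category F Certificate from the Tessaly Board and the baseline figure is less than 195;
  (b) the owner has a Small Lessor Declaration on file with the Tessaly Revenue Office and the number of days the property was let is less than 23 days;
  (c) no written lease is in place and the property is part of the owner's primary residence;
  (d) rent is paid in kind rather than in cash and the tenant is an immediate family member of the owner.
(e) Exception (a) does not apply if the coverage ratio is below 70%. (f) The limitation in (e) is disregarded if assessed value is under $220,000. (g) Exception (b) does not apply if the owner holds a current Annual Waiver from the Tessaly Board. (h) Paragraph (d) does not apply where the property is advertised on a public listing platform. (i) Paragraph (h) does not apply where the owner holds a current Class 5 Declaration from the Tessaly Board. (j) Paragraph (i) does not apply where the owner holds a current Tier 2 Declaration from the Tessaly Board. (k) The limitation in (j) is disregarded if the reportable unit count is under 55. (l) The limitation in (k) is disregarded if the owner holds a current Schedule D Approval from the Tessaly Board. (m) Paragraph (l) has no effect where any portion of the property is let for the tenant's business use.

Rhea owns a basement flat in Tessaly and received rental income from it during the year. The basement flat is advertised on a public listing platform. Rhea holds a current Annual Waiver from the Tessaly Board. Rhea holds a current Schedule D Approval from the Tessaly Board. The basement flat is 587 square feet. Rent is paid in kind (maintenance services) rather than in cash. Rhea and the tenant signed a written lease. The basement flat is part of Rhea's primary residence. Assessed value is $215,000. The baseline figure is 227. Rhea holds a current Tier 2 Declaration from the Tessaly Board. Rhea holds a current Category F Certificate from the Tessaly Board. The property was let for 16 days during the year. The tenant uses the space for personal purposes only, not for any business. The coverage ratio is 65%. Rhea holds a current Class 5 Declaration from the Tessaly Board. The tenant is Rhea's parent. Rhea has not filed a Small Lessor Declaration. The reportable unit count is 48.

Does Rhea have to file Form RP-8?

Exception (a) does not apply: the baseline figure is 227, not less than 195.
Exception (b) fails — no Small Lessor Declaration is on file.
Exception (c) requires that no written lease is in place; but a written lease is in place, so (c) is unavailable.
Exception (d) is satisfied on its face — rent is paid in kind; the tenant is an immediate family member. However, paragraphs (h)–(m) must be considered: (h) operates — the property is publicly advertised. (i) is engaged (a current Class 5 Declaration is held), but is displaced by (j): (j) operates against (i): a current Tier 2 Declaration is held. (k) is triggered (the reportable unit count is 48, under the 55 limit), but is set aside by (l): (l) applies — a current Schedule D Approval is held. (m), which would lift (l), is not engaged — the space is used for personal purposes only. Exception (d) does not apply.
None of the exceptions is available; § 73.3 applies in full.

Yes — Rhea must file Form RP-8.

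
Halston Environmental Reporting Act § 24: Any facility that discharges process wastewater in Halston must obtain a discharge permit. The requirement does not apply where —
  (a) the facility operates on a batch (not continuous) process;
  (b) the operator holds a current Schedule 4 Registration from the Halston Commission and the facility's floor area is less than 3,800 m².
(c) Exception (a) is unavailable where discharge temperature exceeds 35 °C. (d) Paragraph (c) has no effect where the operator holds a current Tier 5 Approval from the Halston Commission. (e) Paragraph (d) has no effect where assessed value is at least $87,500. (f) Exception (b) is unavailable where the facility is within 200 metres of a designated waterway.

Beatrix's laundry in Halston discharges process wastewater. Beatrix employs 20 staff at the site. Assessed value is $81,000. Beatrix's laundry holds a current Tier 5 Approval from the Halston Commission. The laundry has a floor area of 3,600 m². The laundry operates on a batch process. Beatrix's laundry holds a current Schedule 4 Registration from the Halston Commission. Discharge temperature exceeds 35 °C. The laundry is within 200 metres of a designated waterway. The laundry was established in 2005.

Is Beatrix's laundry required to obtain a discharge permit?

No — exception (a) applies; Beatrix's laundry is not required to obtain a discharge permit.

All of (a)'s requirements are met (the facility operates on a batch process). Applying paragraphs (c)–(e): (c) would limit (a) — discharge temperature exceeds 35 °C — but (d) sets (c) aside: (d) is engaged — a current Tier 5 Approval is held. (e), which would lift (d), is not triggered — assessed value is $81,000, short of $87,500. (a) remains available.
All of (b)'s requirements are met (a current Schedule 4 Registration is held; the facility's floor area is 3,600 m², less than the 3,800 m² limit). However, paragraph (f) must be considered: (f) operates against (b): the laundry is within 200 m of a designated waterway. (b) is therefore removed.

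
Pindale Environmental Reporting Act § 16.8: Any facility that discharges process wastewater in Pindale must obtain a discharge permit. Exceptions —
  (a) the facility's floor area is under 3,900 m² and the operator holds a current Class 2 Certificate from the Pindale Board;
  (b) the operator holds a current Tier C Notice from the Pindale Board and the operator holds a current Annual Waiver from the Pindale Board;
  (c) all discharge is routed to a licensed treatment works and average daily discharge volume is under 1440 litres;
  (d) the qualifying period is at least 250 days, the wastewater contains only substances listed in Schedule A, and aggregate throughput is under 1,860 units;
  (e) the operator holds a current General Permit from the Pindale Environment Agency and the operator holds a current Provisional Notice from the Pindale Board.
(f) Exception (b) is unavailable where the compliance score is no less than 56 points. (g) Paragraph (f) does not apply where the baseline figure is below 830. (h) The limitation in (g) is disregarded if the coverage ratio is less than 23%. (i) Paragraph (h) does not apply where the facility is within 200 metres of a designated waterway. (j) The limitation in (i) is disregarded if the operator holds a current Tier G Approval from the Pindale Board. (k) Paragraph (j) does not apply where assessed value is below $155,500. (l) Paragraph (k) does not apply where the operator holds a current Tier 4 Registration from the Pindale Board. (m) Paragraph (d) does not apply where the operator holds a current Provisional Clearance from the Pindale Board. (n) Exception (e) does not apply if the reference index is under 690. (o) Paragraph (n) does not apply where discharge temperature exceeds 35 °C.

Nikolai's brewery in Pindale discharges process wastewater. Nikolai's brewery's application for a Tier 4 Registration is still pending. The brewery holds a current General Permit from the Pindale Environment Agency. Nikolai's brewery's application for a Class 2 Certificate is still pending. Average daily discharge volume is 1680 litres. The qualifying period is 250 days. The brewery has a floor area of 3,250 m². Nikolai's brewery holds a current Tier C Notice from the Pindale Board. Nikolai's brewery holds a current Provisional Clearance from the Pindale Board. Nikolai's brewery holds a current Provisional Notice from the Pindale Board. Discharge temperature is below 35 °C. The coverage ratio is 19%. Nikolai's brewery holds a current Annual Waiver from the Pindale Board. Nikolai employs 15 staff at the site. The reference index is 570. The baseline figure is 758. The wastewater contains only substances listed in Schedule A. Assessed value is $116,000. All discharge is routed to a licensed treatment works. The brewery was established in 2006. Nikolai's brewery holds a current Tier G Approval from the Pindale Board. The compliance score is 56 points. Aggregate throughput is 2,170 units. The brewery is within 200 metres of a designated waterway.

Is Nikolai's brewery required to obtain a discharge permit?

No — exception (b) applies; Nikolai's brewery is not required to obtain a discharge permit.

Exception (a) does not apply: there is no Class 2 Certificate in force.
Exception (b): a current Tier C Notice is held; a current Annual Waiver is held — every condition holds. Considering the limiting provisions: (f) would limit (b) — the compliance score is 56 points, meeting the 56 points threshold — but (g) sets (f) aside: (g) is engaged — the baseline figure is 758, below the 830 limit. (h) would limit (g) — the coverage ratio is 19%, less than the 23% limit — but (i) sets (h) aside: (i) applies — the brewery is within 200 m of a designated waterway. (j) operates (a current Tier G Approval is held), but yields to (k): (k) operates against (j): assessed value is $116,000, below the $155,500 limit. (l) is not triggered (there is no Tier 4 Registration in force), so (k) stands. (b) remains available.
Exception (c) does not apply: average daily discharge volume is 1680 litres, not under 1440 litres.
Exception (d) requires that aggregate throughput is under 1,860 units; but aggregate throughput is 2,170 units, not under 1,860 units, so (d) is unavailable.
Exception (e)'s conditions are all satisfied: a current General Permit is held; a current Provisional Notice is held. Turning to paragraphs (n)–(o): (n) operates against (e): the reference index is 570, under the 690 limit. (o), which would lift (n), is not triggered — discharge temperature is below 35 °C. So (e) is unavailable.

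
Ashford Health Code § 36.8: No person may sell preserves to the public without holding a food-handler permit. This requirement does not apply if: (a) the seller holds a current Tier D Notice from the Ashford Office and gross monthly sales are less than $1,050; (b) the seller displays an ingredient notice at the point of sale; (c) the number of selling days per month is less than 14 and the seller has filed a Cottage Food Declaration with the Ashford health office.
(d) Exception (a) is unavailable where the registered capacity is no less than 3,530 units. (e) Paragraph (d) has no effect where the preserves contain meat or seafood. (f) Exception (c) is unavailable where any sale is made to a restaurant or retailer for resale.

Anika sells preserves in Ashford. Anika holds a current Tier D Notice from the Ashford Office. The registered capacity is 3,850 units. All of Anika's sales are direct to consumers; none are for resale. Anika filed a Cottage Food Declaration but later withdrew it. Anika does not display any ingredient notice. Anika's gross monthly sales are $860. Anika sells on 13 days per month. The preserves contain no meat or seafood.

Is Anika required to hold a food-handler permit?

Exception (a)'s conditions are all satisfied: a current Tier D Notice is held; gross monthly sales are $860, less than the $1,050 limit. But applying paragraphs (d)–(e): (d) operates against (a): the registered capacity is 3,850 units, meeting the 3,530 units threshold. (e), which would lift (d), is inapplicable — the preserves contain no meat or seafood. (a) is therefore removed.
Exception (b) fails — no ingredient notice is displayed.
Exception (c) requires that the seller has filed a Cottage Food Declaration with the Ashford health office; but the Cottage Food Declaration was withdrawn, so (c) is unavailable.
No exception applies. The general rule governs.

Yes — Anika must hold a food-handler permit.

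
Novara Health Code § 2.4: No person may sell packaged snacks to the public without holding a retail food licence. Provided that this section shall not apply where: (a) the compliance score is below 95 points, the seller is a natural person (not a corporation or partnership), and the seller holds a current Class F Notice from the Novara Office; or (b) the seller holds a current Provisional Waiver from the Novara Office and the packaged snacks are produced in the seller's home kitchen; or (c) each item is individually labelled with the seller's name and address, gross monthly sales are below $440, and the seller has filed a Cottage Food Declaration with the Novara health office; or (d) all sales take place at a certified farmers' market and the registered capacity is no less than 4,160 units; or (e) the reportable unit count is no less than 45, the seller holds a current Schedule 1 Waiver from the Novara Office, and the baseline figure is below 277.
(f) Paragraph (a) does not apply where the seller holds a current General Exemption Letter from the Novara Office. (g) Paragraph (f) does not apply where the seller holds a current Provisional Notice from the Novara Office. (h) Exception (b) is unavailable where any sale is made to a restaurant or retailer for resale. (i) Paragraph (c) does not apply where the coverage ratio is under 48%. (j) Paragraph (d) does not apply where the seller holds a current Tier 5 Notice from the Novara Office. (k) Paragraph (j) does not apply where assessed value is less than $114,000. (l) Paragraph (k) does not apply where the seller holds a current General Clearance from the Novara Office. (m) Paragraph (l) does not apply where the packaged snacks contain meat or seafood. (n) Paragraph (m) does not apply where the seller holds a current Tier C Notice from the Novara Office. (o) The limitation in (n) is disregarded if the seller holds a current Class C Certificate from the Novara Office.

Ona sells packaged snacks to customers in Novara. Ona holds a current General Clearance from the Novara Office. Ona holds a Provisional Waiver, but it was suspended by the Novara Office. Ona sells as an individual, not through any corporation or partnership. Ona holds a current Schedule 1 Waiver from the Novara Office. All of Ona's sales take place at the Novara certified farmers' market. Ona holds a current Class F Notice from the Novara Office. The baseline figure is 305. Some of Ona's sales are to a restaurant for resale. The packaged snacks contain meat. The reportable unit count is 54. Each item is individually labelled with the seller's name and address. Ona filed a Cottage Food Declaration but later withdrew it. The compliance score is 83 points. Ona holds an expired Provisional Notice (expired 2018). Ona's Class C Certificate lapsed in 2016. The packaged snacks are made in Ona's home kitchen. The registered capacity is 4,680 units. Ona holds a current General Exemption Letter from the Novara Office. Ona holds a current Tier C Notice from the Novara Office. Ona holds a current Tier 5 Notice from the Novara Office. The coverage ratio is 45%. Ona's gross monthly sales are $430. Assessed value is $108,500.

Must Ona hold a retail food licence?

Yes — Ona must hold a retail food licence.

Exception (a) is satisfied on its face — the compliance score is 83 points, below the 95 points limit; the seller is a natural person; a current Class F Notice is held. But: (f) operates against (a): a current General Exemption Letter is held. (g), which would lift (f), is not triggered — the Provisional Notice is not current. (a) is therefore removed.
Exception (b) does not apply: no current Provisional Waiver is held.
Exception (c) does not apply: the Cottage Food Declaration was withdrawn.
All of (d)'s requirements are met (all sales are at a certified farmers' market; the registered capacity is 4,680 units, meeting the 4,160 units threshold). But applying paragraphs (j)–(o): (j) operates against (d): a current Tier 5 Notice is held. (k) operates (assessed value is $108,500, less than the $114,000 limit), but yields to (l): (l) applies — a current General Clearance is held. (m) operates (the packaged snacks contain meat), but yields to (n): (n) is triggered — a current Tier C Notice is held. (o), which would lift (n), is not engaged — there is no Class C Certificate in force. So (d) is unavailable.
Exception (e) requires that the baseline figure is below 277; but the baseline figure is 305, not below 277, so (e) is unavailable.
No exception displaces § 2.4.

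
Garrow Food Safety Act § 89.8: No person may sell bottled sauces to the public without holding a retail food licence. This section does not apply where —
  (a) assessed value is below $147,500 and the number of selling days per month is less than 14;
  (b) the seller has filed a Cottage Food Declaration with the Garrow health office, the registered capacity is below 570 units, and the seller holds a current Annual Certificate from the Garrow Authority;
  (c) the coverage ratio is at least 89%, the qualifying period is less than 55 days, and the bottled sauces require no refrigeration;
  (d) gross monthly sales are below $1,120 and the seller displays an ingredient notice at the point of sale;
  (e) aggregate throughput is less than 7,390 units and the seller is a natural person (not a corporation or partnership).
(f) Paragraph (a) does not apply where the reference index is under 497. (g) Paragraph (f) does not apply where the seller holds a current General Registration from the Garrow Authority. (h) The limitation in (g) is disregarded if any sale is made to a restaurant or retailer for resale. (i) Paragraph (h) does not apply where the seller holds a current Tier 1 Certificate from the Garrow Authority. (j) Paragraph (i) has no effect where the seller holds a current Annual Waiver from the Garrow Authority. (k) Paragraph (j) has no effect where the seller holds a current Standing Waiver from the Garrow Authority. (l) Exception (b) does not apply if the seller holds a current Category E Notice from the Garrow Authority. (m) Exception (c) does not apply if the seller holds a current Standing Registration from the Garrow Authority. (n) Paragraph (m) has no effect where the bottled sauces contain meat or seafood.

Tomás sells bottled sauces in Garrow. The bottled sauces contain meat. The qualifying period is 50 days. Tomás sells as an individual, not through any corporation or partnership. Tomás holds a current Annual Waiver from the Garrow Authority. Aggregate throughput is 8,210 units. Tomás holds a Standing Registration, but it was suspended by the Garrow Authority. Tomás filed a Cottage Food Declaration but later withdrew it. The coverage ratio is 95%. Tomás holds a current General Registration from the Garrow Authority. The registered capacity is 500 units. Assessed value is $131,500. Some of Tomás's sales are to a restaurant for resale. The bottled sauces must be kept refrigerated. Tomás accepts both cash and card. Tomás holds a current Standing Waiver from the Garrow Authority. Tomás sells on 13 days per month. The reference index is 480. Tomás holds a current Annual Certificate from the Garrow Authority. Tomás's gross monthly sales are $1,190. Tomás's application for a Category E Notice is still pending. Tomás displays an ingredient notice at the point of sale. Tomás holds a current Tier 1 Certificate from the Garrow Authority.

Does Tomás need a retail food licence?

All of (a)'s requirements are met (assessed value is $131,500, below the $147,500 limit; the number of selling days per month is 13, less than the 14 limit). Applying paragraphs (f)–(k): (f) operates (the reference index is 480, under the 497 limit), but is itself disapplied by (g): (g) is triggered — a current General Registration is held. (h) is engaged (some sales are to a restaurant for resale), but yields to (i): (i) operates against (h): a current Tier 1 Certificate is held. (j) applies (a current Annual Waiver is held), but is overridden by (k): (k) is triggered — a current Standing Waiver is held. Exception (a) stands.
Exception (b) requires that the seller has filed a Cottage Food Declaration with the Garrow health office; but the Cottage Food Declaration was withdrawn, so (b) is unavailable.
Exception (c) does not apply: the bottled sauces require refrigeration.
Exception (d) requires that gross monthly sales are below $1,120; but gross monthly sales are $1,190, not below $1,120, so (d) is unavailable.
Exception (e) does not apply: aggregate throughput is 8,210 units, not less than 7,390 units.

No — exception (a) applies; Tomás is not required to hold a retail food licence.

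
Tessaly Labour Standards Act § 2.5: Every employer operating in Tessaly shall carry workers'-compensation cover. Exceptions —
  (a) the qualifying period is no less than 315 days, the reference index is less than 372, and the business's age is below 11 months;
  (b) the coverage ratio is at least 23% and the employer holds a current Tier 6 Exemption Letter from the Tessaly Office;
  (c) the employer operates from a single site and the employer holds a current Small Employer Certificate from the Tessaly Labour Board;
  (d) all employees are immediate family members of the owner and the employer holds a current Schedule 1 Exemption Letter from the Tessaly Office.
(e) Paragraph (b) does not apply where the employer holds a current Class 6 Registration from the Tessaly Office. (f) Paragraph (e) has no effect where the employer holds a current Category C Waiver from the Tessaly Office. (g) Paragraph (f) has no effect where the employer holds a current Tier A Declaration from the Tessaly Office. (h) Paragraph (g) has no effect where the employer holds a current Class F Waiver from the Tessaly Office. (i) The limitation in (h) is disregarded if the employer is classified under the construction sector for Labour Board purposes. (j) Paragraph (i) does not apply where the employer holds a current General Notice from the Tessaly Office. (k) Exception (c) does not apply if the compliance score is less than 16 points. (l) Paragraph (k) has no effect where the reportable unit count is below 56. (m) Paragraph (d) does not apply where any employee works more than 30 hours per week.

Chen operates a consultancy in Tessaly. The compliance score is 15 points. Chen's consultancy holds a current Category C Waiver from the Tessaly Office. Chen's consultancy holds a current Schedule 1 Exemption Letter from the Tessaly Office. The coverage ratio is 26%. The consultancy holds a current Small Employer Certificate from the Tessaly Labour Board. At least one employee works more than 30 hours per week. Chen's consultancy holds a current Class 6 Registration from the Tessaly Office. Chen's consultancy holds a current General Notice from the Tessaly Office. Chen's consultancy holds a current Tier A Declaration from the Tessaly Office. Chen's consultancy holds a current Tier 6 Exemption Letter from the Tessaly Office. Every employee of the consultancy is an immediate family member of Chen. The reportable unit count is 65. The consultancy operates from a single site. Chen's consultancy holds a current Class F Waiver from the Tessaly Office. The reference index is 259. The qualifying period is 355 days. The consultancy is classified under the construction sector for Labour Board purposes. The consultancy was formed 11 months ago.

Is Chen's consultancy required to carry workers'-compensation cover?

Exception (a) requires that the business's age is below 11 months; but the business's age is 11 months, not below 11 months, so (a) is unavailable.
Exception (b) is satisfied on its face — the coverage ratio is 26%, meeting the 23% threshold; a current Tier 6 Exemption Letter is held. As to paragraphs (e)–(j): (e) would limit (b) — a current Class 6 Registration is held — but (f) sets (e) aside: (f) operates against (e): a current Category C Waiver is held. (g) would limit (f) — a current Tier A Declaration is held — but (h) sets (g) aside: (h) is triggered — a current Class F Waiver is held. (i) is triggered (the consultancy is classified under the construction sector), but is set aside by (j): (j) operates — a current General Notice is held. Exception (b) stands.
All of (c)'s requirements are met (the employer operates from a single site; a current Small Employer Certificate is held). However, paragraphs (k)–(l) must be considered: (k) operates against (c): the compliance score is 15 points, less than the 16 points limit. (l), which would lift (k), is not triggered — the reportable unit count is 65, not below 56. Exception (c) does not apply.
Exception (d) is satisfied on its face — every employee is an immediate family member; a current Schedule 1 Exemption Letter is held. Turning to paragraph (m): (m) operates against (d): at least one employee exceeds 30 hours/week. Exception (d) does not apply.

No — exception (b) applies; Chen's consultancy is not required to carry workers'-compensation cover.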